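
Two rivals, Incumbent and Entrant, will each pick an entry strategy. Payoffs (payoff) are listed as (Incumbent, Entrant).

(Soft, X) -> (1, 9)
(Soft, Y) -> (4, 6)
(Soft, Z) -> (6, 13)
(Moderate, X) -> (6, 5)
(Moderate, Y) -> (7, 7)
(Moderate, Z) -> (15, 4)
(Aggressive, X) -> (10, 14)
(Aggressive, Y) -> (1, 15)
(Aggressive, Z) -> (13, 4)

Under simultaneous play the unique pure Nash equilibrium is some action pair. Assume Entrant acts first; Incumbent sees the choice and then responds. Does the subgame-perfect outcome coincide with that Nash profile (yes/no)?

no

Work backward from Incumbent's decision.
- X: BR = Aggressive, leader payoff 14.
- Y: BR = Moderate, leader payoff 7.
- Z: BR = Moderate, leader payoff 4.
Among 14, 7, 4, the best is 14 at X. Subgame-perfect outcome: (Aggressive, X) with payoffs (10, 14).
For the simultaneous game, intersect best replies.
Incumbent's best replies: X→Aggressive; Y→Moderate; Z→Moderate.
Entrant's best replies: Soft→Z; Moderate→Y; Aggressive→Y.
Only (Moderate, Y) has each player best-responding; Nash payoffs (7, 7).
Sequential outcome (Aggressive, X) differs from the Nash profile (Moderate, Y).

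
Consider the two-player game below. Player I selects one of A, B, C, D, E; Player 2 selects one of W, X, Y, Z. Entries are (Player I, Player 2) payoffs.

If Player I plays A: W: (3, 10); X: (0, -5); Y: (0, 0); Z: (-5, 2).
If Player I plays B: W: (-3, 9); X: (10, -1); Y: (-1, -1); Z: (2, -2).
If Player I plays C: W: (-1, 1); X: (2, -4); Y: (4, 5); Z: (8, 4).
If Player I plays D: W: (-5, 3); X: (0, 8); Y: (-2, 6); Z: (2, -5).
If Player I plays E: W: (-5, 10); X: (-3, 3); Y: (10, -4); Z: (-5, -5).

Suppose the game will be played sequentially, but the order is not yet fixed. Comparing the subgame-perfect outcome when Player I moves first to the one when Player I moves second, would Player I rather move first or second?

first

If Player I leads: Player 2's best replies are A→W, B→W, C→Y, D→X, E→W; Player I's induced payoffs 3, -3, 4, 0, -5; outcome (C, Y), payoffs (4, 5).
If Player 2 leads: Player I's best replies are W→A, X→B, Y→E, Z→C; Player 2's induced payoffs 10, -1, -4, 4; outcome (A, W), payoffs (3, 10).
Player I gets 4 moving first and 3 moving second, so Player I prefers to move first.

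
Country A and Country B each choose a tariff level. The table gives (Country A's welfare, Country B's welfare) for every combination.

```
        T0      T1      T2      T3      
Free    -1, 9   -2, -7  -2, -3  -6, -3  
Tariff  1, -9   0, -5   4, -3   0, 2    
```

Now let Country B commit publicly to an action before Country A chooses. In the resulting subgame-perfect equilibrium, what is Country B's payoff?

Work backward from Country A's decision.
- T0: BR = Tariff, leader payoff -9.
- T1: BR = Tariff, leader payoff -5.
- T2: BR = Tariff, leader payoff -3.
- T3: BR = Tariff, leader payoff 2.
Maximizing over -9, -5, -3, 2, Country B chooses T3. Subgame-perfect outcome: (Tariff, T3) with payoffs (0, 2).

2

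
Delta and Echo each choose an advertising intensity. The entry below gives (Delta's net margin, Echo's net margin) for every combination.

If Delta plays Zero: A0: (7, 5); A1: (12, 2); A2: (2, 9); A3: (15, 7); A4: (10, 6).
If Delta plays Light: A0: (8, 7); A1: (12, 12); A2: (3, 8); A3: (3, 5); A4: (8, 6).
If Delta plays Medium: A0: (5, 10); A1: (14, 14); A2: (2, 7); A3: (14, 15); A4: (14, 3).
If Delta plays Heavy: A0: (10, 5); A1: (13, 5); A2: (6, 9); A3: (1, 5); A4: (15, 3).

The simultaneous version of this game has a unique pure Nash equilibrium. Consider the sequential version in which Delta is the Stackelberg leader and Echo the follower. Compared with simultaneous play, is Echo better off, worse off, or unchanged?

better off

Solve by backward induction (Delta leads).
- Zero: Echo compares 5, 2, 9, 7, 6 and picks A2; Delta would get 2.
- Light: Echo compares 7, 12, 8, 5, 6 and picks A1; Delta would get 12.
- Medium: Echo compares 10, 14, 7, 15, 3 and picks A3; Delta would get 14.
- Heavy: Echo compares 5, 5, 9, 5, 3 and picks A2; Delta would get 6.
Among 2, 12, 14, 6, the best is 14 at Medium. Subgame-perfect outcome: (Medium, A3) with payoffs (14, 15).
Under simultaneous play:
Delta's best replies: A0→Heavy; A1→Medium; A2→Heavy; A3→Zero; A4→Heavy.
Echo's best replies: Zero→A2; Light→A1; Medium→A3; Heavy→A2.
Only (Heavy, A2) has each player best-responding; Nash payoffs (6, 9).
Echo earns 15 sequentially versus 9 at the Nash outcome: better off.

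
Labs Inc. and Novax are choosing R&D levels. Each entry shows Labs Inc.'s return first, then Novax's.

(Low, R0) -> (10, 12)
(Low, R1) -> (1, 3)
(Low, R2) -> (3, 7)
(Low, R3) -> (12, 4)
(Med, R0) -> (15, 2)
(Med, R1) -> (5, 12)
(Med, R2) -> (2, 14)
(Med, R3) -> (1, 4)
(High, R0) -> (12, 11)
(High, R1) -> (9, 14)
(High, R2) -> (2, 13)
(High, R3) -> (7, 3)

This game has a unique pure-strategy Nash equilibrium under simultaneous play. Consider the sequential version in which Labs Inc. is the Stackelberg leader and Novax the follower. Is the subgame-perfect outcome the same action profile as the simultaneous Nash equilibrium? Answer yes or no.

no

Solve by backward induction (Labs Inc. leads).
- Low: BR = R0, leader payoff 10.
- Med: BR = R2, leader payoff 2.
- High: BR = R1, leader payoff 9.
Among 10, 2, 9, the best is 10 at Low. Subgame-perfect outcome: (Low, R0) with payoffs (10, 12).
Now find the simultaneous Nash equilibrium.
Labs Inc.'s best replies: R0→Med; R1→High; R2→Low; R3→Low.
Novax's best replies: Low→R0; Med→R2; High→R1.
The unique mutual best reply is (High, R1), giving (9, 14).
Sequential outcome (Low, R0) differs from the Nash profile (High, R1).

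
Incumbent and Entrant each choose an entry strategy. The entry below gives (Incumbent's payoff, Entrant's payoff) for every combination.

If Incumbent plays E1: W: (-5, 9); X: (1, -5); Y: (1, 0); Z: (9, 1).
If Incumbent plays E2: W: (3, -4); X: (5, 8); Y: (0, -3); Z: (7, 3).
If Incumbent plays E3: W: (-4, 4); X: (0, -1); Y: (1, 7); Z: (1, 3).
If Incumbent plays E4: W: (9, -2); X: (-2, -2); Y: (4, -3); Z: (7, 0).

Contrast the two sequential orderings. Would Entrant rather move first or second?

first

If Incumbent leads: Entrant's best replies are E1→W, E2→X, E3→Y, E4→Z; Incumbent's induced payoffs -5, 5, 1, 7; outcome (E4, Z), payoffs (7, 0).
If Entrant leads: Incumbent's best replies are W→E4, X→E2, Y→E4, Z→E1; Entrant's induced payoffs -2, 8, -3, 1; outcome (E2, X), payoffs (5, 8).
Entrant gets 8 moving first and 0 moving second, so Entrant prefers to move first.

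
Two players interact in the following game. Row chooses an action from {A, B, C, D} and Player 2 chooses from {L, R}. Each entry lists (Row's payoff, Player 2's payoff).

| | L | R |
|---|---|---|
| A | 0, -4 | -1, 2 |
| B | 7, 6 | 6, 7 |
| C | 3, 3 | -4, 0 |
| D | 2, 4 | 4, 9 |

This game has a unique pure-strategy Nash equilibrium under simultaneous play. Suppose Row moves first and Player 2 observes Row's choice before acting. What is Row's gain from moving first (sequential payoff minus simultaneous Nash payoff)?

0

Work backward from Player 2's decision.
- A: BR = R, leader payoff -1.
- B: BR = R, leader payoff 6.
- C: BR = L, leader payoff 3.
- D: BR = R, leader payoff 4.
Maximizing over -1, 6, 3, 4, Row chooses B. Subgame-perfect outcome: (B, R) with payoffs (6, 7).
Under simultaneous play:
Row's best replies: L→B; R→B.
Player 2's best replies: A→R; B→R; C→L; D→R.
Only (B, R) has each player best-responding; Nash payoffs (6, 7).
Row's commitment gain: 6 − 6 = 0.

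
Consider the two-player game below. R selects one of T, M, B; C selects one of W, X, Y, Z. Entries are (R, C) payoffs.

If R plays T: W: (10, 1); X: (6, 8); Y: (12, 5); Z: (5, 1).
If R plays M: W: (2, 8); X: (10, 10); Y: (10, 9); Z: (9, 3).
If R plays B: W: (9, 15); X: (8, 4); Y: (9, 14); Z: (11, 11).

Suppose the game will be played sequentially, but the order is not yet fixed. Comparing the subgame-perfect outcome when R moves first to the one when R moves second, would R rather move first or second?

If R leads: C's best replies are T→X, M→X, B→W; R's induced payoffs 6, 10, 9; outcome (M, X), payoffs (10, 10).
If C leads: R's best replies are W→T, X→M, Y→T, Z→B; C's induced payoffs 1, 10, 5, 11; outcome (B, Z), payoffs (11, 11).
R gets 10 moving first and 11 moving second, so R prefers to move second.

second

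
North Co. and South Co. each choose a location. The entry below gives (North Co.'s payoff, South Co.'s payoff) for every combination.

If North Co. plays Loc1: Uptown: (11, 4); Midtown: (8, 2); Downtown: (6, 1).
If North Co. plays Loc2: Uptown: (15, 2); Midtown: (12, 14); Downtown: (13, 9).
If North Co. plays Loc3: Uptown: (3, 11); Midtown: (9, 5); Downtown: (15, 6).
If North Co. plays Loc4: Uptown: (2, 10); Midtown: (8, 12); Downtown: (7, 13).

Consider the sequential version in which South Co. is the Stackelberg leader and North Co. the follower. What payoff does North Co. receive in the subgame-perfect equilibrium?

North Co. best-responds to each possible South Co. move:
- Uptown: North Co. compares 11, 15, 3, 2 and picks Loc2; South Co. would get 2.
- Midtown: North Co. compares 8, 12, 9, 8 and picks Loc2; South Co. would get 14.
- Downtown: North Co. compares 6, 13, 15, 7 and picks Loc3; South Co. would get 6.
South Co.'s induced payoffs are 2, 14, 6, so South Co. commits to Midtown. Subgame-perfect outcome: (Loc2, Midtown) with payoffs (12, 14).

12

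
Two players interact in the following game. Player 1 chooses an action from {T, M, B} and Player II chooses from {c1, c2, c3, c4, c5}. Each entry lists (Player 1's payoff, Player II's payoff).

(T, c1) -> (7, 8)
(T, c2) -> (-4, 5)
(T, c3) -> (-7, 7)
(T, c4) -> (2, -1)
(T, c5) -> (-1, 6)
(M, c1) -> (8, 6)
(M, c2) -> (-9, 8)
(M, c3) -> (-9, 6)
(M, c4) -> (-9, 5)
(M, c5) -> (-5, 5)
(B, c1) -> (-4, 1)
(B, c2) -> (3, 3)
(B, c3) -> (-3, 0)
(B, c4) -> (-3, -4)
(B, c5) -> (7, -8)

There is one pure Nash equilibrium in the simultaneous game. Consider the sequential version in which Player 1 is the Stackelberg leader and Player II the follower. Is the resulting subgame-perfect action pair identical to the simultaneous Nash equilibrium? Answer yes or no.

Player II best-responds to each possible Player 1 move:
- T: Player II compares 8, 5, 7, -1, 6 and picks c1; Player 1 would get 7.
- M: Player II compares 6, 8, 6, 5, 5 and picks c2; Player 1 would get -9.
- B: Player II compares 1, 3, 0, -4, -8 and picks c2; Player 1 would get 3.
Player 1's induced payoffs are 7, -9, 3, so Player 1 commits to T. Subgame-perfect outcome: (T, c1) with payoffs (7, 8).
Now find the simultaneous Nash equilibrium.
Player 1's best replies: c1→M; c2→B; c3→B; c4→T; c5→B.
Player II's best replies: T→c1; M→c2; B→c2.
The unique mutual best reply is (B, c2), giving (3, 3).
Sequential outcome (T, c1) differs from the Nash profile (B, c2).

no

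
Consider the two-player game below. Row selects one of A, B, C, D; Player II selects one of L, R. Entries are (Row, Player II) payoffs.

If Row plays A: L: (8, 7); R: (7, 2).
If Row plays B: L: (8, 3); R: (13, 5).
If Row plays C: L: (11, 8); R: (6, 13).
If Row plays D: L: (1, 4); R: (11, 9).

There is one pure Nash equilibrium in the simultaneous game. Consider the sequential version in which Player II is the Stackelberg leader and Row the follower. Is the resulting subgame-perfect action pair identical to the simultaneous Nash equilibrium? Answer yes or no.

no

Solve by backward induction (Player II leads).
- L → Row plays C (best of 8, 8, 11, 1); Player II gets 8.
- R → Row plays B (best of 7, 13, 6, 11); Player II gets 5.
Among 8, 5, the best is 8 at L. Subgame-perfect outcome: (C, L) with payoffs (11, 8).
Now find the simultaneous Nash equilibrium.
Row's best replies: L→C; R→B.
Player II's best replies: A→L; B→R; C→R; D→R.
The unique mutual best reply is (B, R), giving (13, 5).
Sequential outcome (C, L) differs from the Nash profile (B, R).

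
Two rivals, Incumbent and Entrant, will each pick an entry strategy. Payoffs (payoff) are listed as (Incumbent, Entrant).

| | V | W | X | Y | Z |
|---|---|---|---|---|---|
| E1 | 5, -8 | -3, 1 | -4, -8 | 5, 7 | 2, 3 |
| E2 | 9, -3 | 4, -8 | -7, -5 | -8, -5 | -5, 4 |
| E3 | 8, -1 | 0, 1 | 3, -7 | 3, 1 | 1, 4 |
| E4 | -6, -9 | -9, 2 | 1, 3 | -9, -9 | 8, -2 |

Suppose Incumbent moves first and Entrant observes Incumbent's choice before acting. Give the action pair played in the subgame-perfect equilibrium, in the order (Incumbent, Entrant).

Solve by backward induction (Incumbent leads).
- E1 → Entrant plays Y (best of -8, 1, -8, 7, 3); Incumbent gets 5.
- E2 → Entrant plays Z (best of -3, -8, -5, -5, 4); Incumbent gets -5.
- E3 → Entrant plays Z (best of -1, 1, -7, 1, 4); Incumbent gets 1.
- E4 → Entrant plays X (best of -9, 2, 3, -9, -2); Incumbent gets 1.
Among 5, -5, 1, 1, the best is 5 at E1. Subgame-perfect outcome: (E1, Y) with payoffs (5, 7).

(E1, Y)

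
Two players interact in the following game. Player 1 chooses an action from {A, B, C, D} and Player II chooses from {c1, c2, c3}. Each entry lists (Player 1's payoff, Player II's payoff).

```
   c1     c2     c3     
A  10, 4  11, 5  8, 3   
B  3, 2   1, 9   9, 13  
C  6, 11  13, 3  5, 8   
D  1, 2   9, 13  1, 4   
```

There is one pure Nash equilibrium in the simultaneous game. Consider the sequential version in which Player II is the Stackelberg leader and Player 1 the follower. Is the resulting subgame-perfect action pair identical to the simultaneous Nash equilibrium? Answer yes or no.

yes

Backward induction with Player II moving first.
- c1 → Player 1 plays A (best of 10, 3, 6, 1); Player II gets 4.
- c2 → Player 1 plays C (best of 11, 1, 13, 9); Player II gets 3.
- c3 → Player 1 plays B (best of 8, 9, 5, 1); Player II gets 13.
Maximizing over 4, 3, 13, Player II chooses c3. Subgame-perfect outcome: (B, c3) with payoffs (9, 13).
Under simultaneous play:
Player 1's best replies: c1→A; c2→C; c3→B.
Player II's best replies: A→c2; B→c3; C→c1; D→c2.
The unique mutual best reply is (B, c3), giving (9, 13).
Sequential outcome (B, c3) coincides with the Nash profile (B, c3).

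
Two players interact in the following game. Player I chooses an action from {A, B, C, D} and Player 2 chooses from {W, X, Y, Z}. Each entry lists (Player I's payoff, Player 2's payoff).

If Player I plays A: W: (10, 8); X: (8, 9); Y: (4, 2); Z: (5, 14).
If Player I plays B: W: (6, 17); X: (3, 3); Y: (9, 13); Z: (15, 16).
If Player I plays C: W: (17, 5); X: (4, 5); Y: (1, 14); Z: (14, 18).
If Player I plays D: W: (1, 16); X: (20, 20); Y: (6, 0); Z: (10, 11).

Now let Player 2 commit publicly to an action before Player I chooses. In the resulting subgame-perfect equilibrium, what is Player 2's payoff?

20

Solve by backward induction (Player 2 leads).
- W: BR = C, leader payoff 5.
- X: BR = D, leader payoff 20.
- Y: BR = B, leader payoff 13.
- Z: BR = B, leader payoff 16.
Maximizing over 5, 20, 13, 16, Player 2 chooses X. Subgame-perfect outcome: (D, X) with payoffs (20, 20).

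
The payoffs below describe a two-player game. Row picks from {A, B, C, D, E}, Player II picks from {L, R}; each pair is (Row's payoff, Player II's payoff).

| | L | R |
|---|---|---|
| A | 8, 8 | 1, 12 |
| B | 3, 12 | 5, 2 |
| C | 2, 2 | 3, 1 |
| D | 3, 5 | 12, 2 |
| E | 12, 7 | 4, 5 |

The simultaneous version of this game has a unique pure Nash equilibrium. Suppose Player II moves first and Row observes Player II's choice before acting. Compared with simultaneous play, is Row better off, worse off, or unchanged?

unchanged

Solve by backward induction (Player II leads).
- L: BR = E, leader payoff 7.
- R: BR = D, leader payoff 2.
Player II's induced payoffs are 7, 2, so Player II commits to L. Subgame-perfect outcome: (E, L) with payoffs (12, 7).
Now find the simultaneous Nash equilibrium.
Row's best replies: L→E; R→D.
Player II's best replies: A→R; B→L; C→L; D→L; E→L.
The unique mutual best reply is (E, L), giving (12, 7).
Row earns 12 sequentially versus 12 at the Nash outcome: unchanged.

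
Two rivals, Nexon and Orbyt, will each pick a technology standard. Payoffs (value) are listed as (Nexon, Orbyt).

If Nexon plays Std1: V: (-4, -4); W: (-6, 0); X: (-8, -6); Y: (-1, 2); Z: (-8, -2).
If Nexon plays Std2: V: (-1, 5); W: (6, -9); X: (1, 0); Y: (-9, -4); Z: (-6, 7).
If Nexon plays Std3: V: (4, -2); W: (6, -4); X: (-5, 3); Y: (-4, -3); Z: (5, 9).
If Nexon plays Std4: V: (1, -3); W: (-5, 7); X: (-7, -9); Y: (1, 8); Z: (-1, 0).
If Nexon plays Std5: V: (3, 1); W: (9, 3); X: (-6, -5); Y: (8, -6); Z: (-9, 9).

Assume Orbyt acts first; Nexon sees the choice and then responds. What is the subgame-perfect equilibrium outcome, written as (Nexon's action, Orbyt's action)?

(Std3, Z)

Solve by backward induction (Orbyt leads).
- V: Nexon compares -4, -1, 4, 1, 3 and picks Std3; Orbyt would get -2.
- W: Nexon compares -6, 6, 6, -5, 9 and picks Std5; Orbyt would get 3.
- X: Nexon compares -8, 1, -5, -7, -6 and picks Std2; Orbyt would get 0.
- Y: Nexon compares -1, -9, -4, 1, 8 and picks Std5; Orbyt would get -6.
- Z: Nexon compares -8, -6, 5, -1, -9 and picks Std3; Orbyt would get 9.
Among -2, 3, 0, -6, 9, the best is 9 at Z. Subgame-perfect outcome: (Std3, Z) with payoffs (5, 9).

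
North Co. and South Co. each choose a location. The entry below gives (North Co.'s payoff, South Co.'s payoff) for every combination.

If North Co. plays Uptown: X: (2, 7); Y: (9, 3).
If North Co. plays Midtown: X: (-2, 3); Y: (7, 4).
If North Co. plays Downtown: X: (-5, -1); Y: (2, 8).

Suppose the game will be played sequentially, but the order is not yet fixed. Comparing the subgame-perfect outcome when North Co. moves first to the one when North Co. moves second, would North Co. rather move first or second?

first

If North Co. leads: South Co.'s best replies are Uptown→X, Midtown→Y, Downtown→Y; North Co.'s induced payoffs 2, 7, 2; outcome (Midtown, Y), payoffs (7, 4).
If South Co. leads: North Co.'s best replies are X→Uptown, Y→Uptown; South Co.'s induced payoffs 7, 3; outcome (Uptown, X), payoffs (2, 7).
North Co. gets 7 moving first and 2 moving second, so North Co. prefers to move first.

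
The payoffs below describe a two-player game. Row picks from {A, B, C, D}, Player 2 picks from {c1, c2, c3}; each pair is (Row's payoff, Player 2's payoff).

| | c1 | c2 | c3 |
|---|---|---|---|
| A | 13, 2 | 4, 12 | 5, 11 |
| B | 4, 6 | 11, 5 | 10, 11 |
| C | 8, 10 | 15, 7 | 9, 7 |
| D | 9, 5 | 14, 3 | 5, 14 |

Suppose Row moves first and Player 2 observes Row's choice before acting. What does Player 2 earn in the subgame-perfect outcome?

11

Work backward from Player 2's decision.
- A → Player 2 plays c2 (best of 2, 12, 11); Row gets 4.
- B → Player 2 plays c3 (best of 6, 5, 11); Row gets 10.
- C → Player 2 plays c1 (best of 10, 7, 7); Row gets 8.
- D → Player 2 plays c3 (best of 5, 3, 14); Row gets 5.
Maximizing over 4, 10, 8, 5, Row chooses B. Subgame-perfect outcome: (B, c3) with payoffs (10, 11).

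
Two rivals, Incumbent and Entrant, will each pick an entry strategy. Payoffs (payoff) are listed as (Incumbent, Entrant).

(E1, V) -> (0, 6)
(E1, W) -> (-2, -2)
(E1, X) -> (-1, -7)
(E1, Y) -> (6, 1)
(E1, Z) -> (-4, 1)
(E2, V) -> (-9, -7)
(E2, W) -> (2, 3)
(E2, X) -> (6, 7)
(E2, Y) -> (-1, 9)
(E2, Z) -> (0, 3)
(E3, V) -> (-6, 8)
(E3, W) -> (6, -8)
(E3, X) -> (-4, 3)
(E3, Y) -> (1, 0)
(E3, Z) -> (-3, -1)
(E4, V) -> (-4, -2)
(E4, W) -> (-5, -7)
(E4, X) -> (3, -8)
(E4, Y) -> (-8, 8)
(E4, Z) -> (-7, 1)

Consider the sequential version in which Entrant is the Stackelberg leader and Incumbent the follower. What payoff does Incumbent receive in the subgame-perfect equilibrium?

Solve by backward induction (Entrant leads).
- V → Incumbent plays E1 (best of 0, -9, -6, -4); Entrant gets 6.
- W → Incumbent plays E3 (best of -2, 2, 6, -5); Entrant gets -8.
- X → Incumbent plays E2 (best of -1, 6, -4, 3); Entrant gets 7.
- Y → Incumbent plays E1 (best of 6, -1, 1, -8); Entrant gets 1.
- Z → Incumbent plays E2 (best of -4, 0, -3, -7); Entrant gets 3.
Maximizing over 6, -8, 7, 1, 3, Entrant chooses X. Subgame-perfect outcome: (E2, X) with payoffs (6, 7).

6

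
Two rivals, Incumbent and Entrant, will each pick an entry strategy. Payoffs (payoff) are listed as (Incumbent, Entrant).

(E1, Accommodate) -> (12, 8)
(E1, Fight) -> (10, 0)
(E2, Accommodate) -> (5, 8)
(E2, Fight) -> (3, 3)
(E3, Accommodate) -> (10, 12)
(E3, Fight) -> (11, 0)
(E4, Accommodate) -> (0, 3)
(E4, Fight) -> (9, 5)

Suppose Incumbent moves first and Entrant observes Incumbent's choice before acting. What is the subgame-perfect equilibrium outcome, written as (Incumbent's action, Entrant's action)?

Entrant best-responds to each possible Incumbent move:
- E1: BR = Accommodate, leader payoff 12.
- E2: BR = Accommodate, leader payoff 5.
- E3: BR = Accommodate, leader payoff 10.
- E4: BR = Fight, leader payoff 9.
Among 12, 5, 10, 9, the best is 12 at E1. Subgame-perfect outcome: (E1, Accommodate) with payoffs (12, 8).

(E1, Accommodate)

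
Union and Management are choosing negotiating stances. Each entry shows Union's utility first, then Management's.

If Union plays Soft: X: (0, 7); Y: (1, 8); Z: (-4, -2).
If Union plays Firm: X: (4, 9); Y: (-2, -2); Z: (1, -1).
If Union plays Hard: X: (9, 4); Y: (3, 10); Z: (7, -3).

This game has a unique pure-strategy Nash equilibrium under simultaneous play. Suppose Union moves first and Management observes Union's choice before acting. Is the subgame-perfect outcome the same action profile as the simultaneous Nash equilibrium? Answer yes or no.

Backward induction with Union moving first.
- Soft: BR = Y, leader payoff 1.
- Firm: BR = X, leader payoff 4.
- Hard: BR = Y, leader payoff 3.
Union's induced payoffs are 1, 4, 3, so Union commits to Firm. Subgame-perfect outcome: (Firm, X) with payoffs (4, 9).
Now find the simultaneous Nash equilibrium.
Union's best replies: X→Hard; Y→Hard; Z→Hard.
Management's best replies: Soft→Y; Firm→X; Hard→Y.
The unique mutual best reply is (Hard, Y), giving (3, 10).
Sequential outcome (Firm, X) differs from the Nash profile (Hard, Y).

no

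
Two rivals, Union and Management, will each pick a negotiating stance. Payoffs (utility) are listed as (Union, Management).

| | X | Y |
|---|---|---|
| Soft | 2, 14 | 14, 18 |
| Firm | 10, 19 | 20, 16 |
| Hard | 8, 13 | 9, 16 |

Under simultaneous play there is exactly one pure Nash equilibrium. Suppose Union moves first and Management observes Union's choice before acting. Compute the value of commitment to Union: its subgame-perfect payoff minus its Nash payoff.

Solve by backward induction (Union leads).
- Soft: BR = Y, leader payoff 14.
- Firm: BR = X, leader payoff 10.
- Hard: BR = Y, leader payoff 9.
Maximizing over 14, 10, 9, Union chooses Soft. Subgame-perfect outcome: (Soft, Y) with payoffs (14, 18).
Under simultaneous play:
Union's best replies: X→Firm; Y→Firm.
Management's best replies: Soft→Y; Firm→X; Hard→Y.
The unique mutual best reply is (Firm, X), giving (10, 19).
Union's commitment gain: 14 − 10 = 4.

4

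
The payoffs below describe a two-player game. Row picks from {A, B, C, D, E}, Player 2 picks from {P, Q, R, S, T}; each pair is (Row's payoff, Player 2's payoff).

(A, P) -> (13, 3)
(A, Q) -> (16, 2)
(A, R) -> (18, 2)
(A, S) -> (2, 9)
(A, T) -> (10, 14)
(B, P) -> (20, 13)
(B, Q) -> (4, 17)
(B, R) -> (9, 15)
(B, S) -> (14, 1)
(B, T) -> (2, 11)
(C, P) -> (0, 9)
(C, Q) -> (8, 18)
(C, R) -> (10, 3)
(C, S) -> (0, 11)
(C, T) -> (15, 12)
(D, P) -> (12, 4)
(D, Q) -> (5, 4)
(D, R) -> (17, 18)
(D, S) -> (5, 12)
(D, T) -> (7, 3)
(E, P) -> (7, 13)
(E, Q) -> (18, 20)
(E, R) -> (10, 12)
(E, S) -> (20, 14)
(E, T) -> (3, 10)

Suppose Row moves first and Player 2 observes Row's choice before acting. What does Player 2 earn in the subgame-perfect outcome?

20

Backward induction with Row moving first.
- A → Player 2 plays T (best of 3, 2, 2, 9, 14); Row gets 10.
- B → Player 2 plays Q (best of 13, 17, 15, 1, 11); Row gets 4.
- C → Player 2 plays Q (best of 9, 18, 3, 11, 12); Row gets 8.
- D → Player 2 plays R (best of 4, 4, 18, 12, 3); Row gets 17.
- E → Player 2 plays Q (best of 13, 20, 12, 14, 10); Row gets 18.
Row's induced payoffs are 10, 4, 8, 17, 18, so Row commits to E. Subgame-perfect outcome: (E, Q) with payoffs (18, 20).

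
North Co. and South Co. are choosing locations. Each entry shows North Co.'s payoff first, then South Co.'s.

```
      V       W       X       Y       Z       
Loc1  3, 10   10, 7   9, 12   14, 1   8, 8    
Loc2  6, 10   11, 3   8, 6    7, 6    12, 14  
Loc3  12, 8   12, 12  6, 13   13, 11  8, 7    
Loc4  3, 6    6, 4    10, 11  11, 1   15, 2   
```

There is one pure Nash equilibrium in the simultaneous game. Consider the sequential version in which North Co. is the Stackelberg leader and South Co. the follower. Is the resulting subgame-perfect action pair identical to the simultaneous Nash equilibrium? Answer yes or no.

no

South Co. best-responds to each possible North Co. move:
- Loc1: South Co. compares 10, 7, 12, 1, 8 and picks X; North Co. would get 9.
- Loc2: South Co. compares 10, 3, 6, 6, 14 and picks Z; North Co. would get 12.
- Loc3: South Co. compares 8, 12, 13, 11, 7 and picks X; North Co. would get 6.
- Loc4: South Co. compares 6, 4, 11, 1, 2 and picks X; North Co. would get 10.
North Co.'s induced payoffs are 9, 12, 6, 10, so North Co. commits to Loc2. Subgame-perfect outcome: (Loc2, Z) with payoffs (12, 14).
Now find the simultaneous Nash equilibrium.
North Co.'s best replies: V→Loc3; W→Loc3; X→Loc4; Y→Loc1; Z→Loc4.
South Co.'s best replies: Loc1→X; Loc2→Z; Loc3→X; Loc4→X.
Only (Loc4, X) has each player best-responding; Nash payoffs (10, 11).
Sequential outcome (Loc2, Z) differs from the Nash profile (Loc4, X).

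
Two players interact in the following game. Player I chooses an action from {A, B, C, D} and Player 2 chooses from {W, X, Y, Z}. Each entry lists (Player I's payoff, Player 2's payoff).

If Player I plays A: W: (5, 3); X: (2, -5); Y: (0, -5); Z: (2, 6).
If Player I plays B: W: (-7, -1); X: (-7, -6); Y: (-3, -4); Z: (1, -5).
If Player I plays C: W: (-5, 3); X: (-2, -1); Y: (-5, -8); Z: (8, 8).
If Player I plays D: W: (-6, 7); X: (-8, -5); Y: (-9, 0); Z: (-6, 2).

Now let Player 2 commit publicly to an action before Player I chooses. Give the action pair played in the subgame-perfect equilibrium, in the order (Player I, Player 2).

(C, Z)

Backward induction with Player 2 moving first.
- W: BR = A, leader payoff 3.
- X: BR = A, leader payoff -5.
- Y: BR = A, leader payoff -5.
- Z: BR = C, leader payoff 8.
Among 3, -5, -5, 8, the best is 8 at Z. Subgame-perfect outcome: (C, Z) with payoffs (8, 8).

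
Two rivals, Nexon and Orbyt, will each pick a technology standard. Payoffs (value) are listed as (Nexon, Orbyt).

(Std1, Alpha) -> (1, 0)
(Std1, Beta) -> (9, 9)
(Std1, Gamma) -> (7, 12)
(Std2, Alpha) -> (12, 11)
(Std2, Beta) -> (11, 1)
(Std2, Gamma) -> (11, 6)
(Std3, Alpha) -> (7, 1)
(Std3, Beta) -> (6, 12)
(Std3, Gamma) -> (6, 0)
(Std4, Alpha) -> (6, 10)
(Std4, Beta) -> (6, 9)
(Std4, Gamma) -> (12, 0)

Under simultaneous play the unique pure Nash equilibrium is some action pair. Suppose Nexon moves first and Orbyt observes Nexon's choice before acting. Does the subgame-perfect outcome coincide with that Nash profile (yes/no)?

yes

Solve by backward induction (Nexon leads).
- Std1: BR = Gamma, leader payoff 7.
- Std2: BR = Alpha, leader payoff 12.
- Std3: BR = Beta, leader payoff 6.
- Std4: BR = Alpha, leader payoff 6.
Maximizing over 7, 12, 6, 6, Nexon chooses Std2. Subgame-perfect outcome: (Std2, Alpha) with payoffs (12, 11).
Under simultaneous play:
Nexon's best replies: Alpha→Std2; Beta→Std2; Gamma→Std4.
Orbyt's best replies: Std1→Gamma; Std2→Alpha; Std3→Beta; Std4→Alpha.
The unique mutual best reply is (Std2, Alpha), giving (12, 11).
Sequential outcome (Std2, Alpha) coincides with the Nash profile (Std2, Alpha).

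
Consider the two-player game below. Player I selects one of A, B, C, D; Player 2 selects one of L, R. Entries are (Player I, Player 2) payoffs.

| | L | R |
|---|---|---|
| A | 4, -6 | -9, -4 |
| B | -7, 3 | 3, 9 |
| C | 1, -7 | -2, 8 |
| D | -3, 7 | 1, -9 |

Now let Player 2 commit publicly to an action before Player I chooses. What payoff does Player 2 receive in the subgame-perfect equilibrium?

9

Player I best-responds to each possible Player 2 move:
- L → Player I plays A (best of 4, -7, 1, -3); Player 2 gets -6.
- R → Player I plays B (best of -9, 3, -2, 1); Player 2 gets 9.
Player 2's induced payoffs are -6, 9, so Player 2 commits to R. Subgame-perfect outcome: (B, R) with payoffs (3, 9).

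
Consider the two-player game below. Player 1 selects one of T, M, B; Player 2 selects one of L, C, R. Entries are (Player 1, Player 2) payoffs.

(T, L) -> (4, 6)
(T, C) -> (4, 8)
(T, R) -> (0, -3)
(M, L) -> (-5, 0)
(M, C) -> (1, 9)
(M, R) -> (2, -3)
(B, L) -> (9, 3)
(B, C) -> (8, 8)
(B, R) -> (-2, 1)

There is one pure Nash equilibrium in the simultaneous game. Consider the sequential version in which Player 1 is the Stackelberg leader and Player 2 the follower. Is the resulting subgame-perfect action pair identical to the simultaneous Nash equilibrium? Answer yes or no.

yes

Backward induction with Player 1 moving first.
- T: Player 2 compares 6, 8, -3 and picks C; Player 1 would get 4.
- M: Player 2 compares 0, 9, -3 and picks C; Player 1 would get 1.
- B: Player 2 compares 3, 8, 1 and picks C; Player 1 would get 8.
Among 4, 1, 8, the best is 8 at B. Subgame-perfect outcome: (B, C) with payoffs (8, 8).
Now find the simultaneous Nash equilibrium.
Player 1's best replies: L→B; C→B; R→M.
Player 2's best replies: T→C; M→C; B→C.
Only (B, C) has each player best-responding; Nash payoffs (8, 8).
Sequential outcome (B, C) coincides with the Nash profile (B, C).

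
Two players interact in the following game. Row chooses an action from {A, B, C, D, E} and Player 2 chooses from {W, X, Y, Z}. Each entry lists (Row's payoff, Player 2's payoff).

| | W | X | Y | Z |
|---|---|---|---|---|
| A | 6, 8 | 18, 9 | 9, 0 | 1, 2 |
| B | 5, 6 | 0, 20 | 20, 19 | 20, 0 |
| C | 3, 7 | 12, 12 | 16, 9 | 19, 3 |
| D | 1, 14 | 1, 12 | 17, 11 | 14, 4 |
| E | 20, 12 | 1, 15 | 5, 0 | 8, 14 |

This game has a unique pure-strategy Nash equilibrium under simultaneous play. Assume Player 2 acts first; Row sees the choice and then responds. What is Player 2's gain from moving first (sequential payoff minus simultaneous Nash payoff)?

Work backward from Row's decision.
- W → Row plays E (best of 6, 5, 3, 1, 20); Player 2 gets 12.
- X → Row plays A (best of 18, 0, 12, 1, 1); Player 2 gets 9.
- Y → Row plays B (best of 9, 20, 16, 17, 5); Player 2 gets 19.
- Z → Row plays B (best of 1, 20, 19, 14, 8); Player 2 gets 0.
Among 12, 9, 19, 0, the best is 19 at Y. Subgame-perfect outcome: (B, Y) with payoffs (20, 19).
For the simultaneous game, intersect best replies.
Row's best replies: W→E; X→A; Y→B; Z→B.
Player 2's best replies: A→X; B→X; C→X; D→W; E→X.
The unique mutual best reply is (A, X), giving (18, 9).
Player 2's commitment gain: 19 − 9 = 10.

10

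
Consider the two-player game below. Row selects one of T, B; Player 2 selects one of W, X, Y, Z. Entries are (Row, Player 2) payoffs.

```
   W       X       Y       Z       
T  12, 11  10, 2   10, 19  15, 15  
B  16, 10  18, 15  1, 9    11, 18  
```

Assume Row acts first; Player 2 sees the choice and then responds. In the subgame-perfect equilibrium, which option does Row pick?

Player 2 best-responds to each possible Row move:
- T → Player 2 plays Y (best of 11, 2, 19, 15); Row gets 10.
- B → Player 2 plays Z (best of 10, 15, 9, 18); Row gets 11.
Among 10, 11, the best is 11 at B. Subgame-perfect outcome: (B, Z) with payoffs (11, 18).

B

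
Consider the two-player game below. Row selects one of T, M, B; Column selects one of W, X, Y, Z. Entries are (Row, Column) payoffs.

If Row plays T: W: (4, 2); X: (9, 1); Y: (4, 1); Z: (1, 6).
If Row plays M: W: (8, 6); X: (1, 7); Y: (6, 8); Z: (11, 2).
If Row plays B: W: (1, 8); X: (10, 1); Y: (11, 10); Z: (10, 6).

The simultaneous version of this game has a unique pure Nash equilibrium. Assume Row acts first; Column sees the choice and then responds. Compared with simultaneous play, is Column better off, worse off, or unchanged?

unchanged

Solve by backward induction (Row leads).
- T → Column plays Z (best of 2, 1, 1, 6); Row gets 1.
- M → Column plays Y (best of 6, 7, 8, 2); Row gets 6.
- B → Column plays Y (best of 8, 1, 10, 6); Row gets 11.
Among 1, 6, 11, the best is 11 at B. Subgame-perfect outcome: (B, Y) with payoffs (11, 10).
Now find the simultaneous Nash equilibrium.
Row's best replies: W→M; X→B; Y→B; Z→M.
Column's best replies: T→Z; M→Y; B→Y.
The unique mutual best reply is (B, Y), giving (11, 10).
Column earns 10 sequentially versus 10 at the Nash outcome: unchanged.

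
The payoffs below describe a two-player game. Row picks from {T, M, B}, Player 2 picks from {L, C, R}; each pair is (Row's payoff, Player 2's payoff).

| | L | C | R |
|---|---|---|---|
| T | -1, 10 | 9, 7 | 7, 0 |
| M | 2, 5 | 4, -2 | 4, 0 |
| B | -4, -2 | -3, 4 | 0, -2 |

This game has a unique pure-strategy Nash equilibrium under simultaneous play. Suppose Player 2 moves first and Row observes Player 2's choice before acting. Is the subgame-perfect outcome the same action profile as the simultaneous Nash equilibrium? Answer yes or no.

no

Backward induction with Player 2 moving first.
- L: Row compares -1, 2, -4 and picks M; Player 2 would get 5.
- C: Row compares 9, 4, -3 and picks T; Player 2 would get 7.
- R: Row compares 7, 4, 0 and picks T; Player 2 would get 0.
Among 5, 7, 0, the best is 7 at C. Subgame-perfect outcome: (T, C) with payoffs (9, 7).
For the simultaneous game, intersect best replies.
Row's best replies: L→M; C→T; R→T.
Player 2's best replies: T→L; M→L; B→C.
The unique mutual best reply is (M, L), giving (2, 5).
Sequential outcome (T, C) differs from the Nash profile (M, L).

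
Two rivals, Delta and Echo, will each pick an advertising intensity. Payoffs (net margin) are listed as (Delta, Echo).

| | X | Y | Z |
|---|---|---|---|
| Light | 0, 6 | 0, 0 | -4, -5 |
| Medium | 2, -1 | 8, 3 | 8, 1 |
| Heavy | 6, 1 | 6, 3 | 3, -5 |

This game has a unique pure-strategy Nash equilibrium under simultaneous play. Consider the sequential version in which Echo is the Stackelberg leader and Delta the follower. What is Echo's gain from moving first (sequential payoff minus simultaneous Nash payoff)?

Backward induction with Echo moving first.
- X → Delta plays Heavy (best of 0, 2, 6); Echo gets 1.
- Y → Delta plays Medium (best of 0, 8, 6); Echo gets 3.
- Z → Delta plays Medium (best of -4, 8, 3); Echo gets 1.
Echo's induced payoffs are 1, 3, 1, so Echo commits to Y. Subgame-perfect outcome: (Medium, Y) with payoffs (8, 3).
Under simultaneous play:
Delta's best replies: X→Heavy; Y→Medium; Z→Medium.
Echo's best replies: Light→X; Medium→Y; Heavy→Y.
The unique mutual best reply is (Medium, Y), giving (8, 3).
Echo's commitment gain: 3 − 3 = 0.

0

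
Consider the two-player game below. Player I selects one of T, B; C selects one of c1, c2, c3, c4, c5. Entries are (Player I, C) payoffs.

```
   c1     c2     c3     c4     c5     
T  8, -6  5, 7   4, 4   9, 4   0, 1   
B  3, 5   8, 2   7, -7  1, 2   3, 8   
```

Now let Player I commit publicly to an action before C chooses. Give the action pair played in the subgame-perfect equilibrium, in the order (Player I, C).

(T, c2)

Backward induction with Player I moving first.
- T: C compares -6, 7, 4, 4, 1 and picks c2; Player I would get 5.
- B: C compares 5, 2, -7, 2, 8 and picks c5; Player I would get 3.
Maximizing over 5, 3, Player I chooses T. Subgame-perfect outcome: (T, c2) with payoffs (5, 7).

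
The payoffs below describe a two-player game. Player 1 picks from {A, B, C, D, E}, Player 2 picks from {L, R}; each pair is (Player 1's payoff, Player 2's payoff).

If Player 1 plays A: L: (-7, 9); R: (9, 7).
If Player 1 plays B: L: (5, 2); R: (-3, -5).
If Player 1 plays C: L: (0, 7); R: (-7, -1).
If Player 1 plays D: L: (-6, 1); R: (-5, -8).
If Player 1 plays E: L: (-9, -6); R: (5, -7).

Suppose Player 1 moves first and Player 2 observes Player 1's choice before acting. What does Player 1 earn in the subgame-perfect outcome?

Solve by backward induction (Player 1 leads).
- A → Player 2 plays L (best of 9, 7); Player 1 gets -7.
- B → Player 2 plays L (best of 2, -5); Player 1 gets 5.
- C → Player 2 plays L (best of 7, -1); Player 1 gets 0.
- D → Player 2 plays L (best of 1, -8); Player 1 gets -6.
- E → Player 2 plays L (best of -6, -7); Player 1 gets -9.
Player 1's induced payoffs are -7, 5, 0, -6, -9, so Player 1 commits to B. Subgame-perfect outcome: (B, L) with payoffs (5, 2).

5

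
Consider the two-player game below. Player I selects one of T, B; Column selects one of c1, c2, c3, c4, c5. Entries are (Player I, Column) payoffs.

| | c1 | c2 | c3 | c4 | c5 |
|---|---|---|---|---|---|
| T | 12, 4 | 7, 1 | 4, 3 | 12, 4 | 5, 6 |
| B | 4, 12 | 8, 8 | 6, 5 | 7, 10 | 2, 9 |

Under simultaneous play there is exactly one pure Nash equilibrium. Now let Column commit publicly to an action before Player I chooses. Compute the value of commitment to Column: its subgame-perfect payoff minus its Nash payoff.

2

Player I best-responds to each possible Column move:
- c1: Player I compares 12, 4 and picks T; Column would get 4.
- c2: Player I compares 7, 8 and picks B; Column would get 8.
- c3: Player I compares 4, 6 and picks B; Column would get 5.
- c4: Player I compares 12, 7 and picks T; Column would get 4.
- c5: Player I compares 5, 2 and picks T; Column would get 6.
Among 4, 8, 5, 4, 6, the best is 8 at c2. Subgame-perfect outcome: (B, c2) with payoffs (8, 8).
For the simultaneous game, intersect best replies.
Player I's best replies: c1→T; c2→B; c3→B; c4→T; c5→T.
Column's best replies: T→c5; B→c1.
The unique mutual best reply is (T, c5), giving (5, 6).
Column's commitment gain: 8 − 6 = 2.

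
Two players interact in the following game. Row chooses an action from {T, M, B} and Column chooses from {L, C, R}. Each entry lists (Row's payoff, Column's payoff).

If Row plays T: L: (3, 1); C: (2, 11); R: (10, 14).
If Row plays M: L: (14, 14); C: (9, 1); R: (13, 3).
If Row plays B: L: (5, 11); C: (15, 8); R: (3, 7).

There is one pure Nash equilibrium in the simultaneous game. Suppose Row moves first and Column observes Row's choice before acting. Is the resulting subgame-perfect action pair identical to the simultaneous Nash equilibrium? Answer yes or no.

yes

Solve by backward induction (Row leads).
- T → Column plays R (best of 1, 11, 14); Row gets 10.
- M → Column plays L (best of 14, 1, 3); Row gets 14.
- B → Column plays L (best of 11, 8, 7); Row gets 5.
Maximizing over 10, 14, 5, Row chooses M. Subgame-perfect outcome: (M, L) with payoffs (14, 14).
For the simultaneous game, intersect best replies.
Row's best replies: L→M; C→B; R→M.
Column's best replies: T→R; M→L; B→L.
The unique mutual best reply is (M, L), giving (14, 14).
Sequential outcome (M, L) coincides with the Nash profile (M, L).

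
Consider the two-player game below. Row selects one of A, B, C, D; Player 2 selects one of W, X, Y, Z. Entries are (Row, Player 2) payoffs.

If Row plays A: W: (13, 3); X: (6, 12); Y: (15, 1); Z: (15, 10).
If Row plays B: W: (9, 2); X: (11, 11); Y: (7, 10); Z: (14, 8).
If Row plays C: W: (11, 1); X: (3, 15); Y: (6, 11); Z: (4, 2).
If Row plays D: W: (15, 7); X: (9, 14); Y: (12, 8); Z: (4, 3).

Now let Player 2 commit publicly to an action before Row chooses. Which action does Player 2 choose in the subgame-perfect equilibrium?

Work backward from Row's decision.
- W: Row compares 13, 9, 11, 15 and picks D; Player 2 would get 7.
- X: Row compares 6, 11, 3, 9 and picks B; Player 2 would get 11.
- Y: Row compares 15, 7, 6, 12 and picks A; Player 2 would get 1.
- Z: Row compares 15, 14, 4, 4 and picks A; Player 2 would get 10.
Maximizing over 7, 11, 1, 10, Player 2 chooses X. Subgame-perfect outcome: (B, X) with payoffs (11, 11).

X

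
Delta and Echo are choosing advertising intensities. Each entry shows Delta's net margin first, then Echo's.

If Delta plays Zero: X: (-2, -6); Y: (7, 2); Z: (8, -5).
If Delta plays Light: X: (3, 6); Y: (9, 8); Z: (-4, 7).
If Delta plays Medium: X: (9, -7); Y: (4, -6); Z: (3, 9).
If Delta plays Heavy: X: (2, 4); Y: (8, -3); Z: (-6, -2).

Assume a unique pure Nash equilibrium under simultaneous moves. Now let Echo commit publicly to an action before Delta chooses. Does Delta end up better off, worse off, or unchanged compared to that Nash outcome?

Work backward from Delta's decision.
- X: BR = Medium, leader payoff -7.
- Y: BR = Light, leader payoff 8.
- Z: BR = Zero, leader payoff -5.
Maximizing over -7, 8, -5, Echo chooses Y. Subgame-perfect outcome: (Light, Y) with payoffs (9, 8).
Now find the simultaneous Nash equilibrium.
Delta's best replies: X→Medium; Y→Light; Z→Zero.
Echo's best replies: Zero→Y; Light→Y; Medium→Z; Heavy→X.
The unique mutual best reply is (Light, Y), giving (9, 8).
Delta earns 9 sequentially versus 9 at the Nash outcome: unchanged.

unchanged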